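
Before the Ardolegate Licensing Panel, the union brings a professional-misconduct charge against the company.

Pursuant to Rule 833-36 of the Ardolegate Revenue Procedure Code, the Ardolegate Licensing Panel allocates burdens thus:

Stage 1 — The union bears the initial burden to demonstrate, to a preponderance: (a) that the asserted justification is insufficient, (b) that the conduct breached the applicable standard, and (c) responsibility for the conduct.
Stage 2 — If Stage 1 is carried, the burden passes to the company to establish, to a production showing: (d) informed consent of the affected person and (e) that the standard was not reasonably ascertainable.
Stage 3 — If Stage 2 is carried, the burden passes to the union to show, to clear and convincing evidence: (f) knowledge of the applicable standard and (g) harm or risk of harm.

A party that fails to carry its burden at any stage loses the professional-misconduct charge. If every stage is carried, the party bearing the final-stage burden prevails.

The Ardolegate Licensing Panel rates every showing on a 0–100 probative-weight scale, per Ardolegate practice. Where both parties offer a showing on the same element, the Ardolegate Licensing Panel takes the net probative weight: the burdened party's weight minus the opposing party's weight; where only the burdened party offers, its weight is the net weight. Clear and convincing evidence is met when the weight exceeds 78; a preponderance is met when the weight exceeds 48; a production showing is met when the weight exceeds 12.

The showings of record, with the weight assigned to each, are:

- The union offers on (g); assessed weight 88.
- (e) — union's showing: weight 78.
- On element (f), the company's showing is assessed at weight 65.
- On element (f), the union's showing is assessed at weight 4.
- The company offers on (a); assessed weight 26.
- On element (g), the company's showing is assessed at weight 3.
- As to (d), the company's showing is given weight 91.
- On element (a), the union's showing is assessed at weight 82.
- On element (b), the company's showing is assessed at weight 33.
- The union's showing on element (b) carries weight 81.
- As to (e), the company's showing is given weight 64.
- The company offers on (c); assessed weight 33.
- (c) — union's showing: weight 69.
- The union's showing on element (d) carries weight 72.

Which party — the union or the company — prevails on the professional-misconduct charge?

company

At Stage 1 the union must meet a preponderance (weight exceeds 48): on (a) the weight is 82 less the opposing 26 gives net 56, which does exceed 48, so (a) meets the standard; on (b) the weight is 81 less the opposing 33 gives net 48, ≤ 48, so (b) does not meet the standard; on (c) the weight is 69 less the opposing 33 gives net 36, ≤ 48, so (c) does not meet the standard.
  Stage 1 not carried; the union fails its burden.
So the company prevails.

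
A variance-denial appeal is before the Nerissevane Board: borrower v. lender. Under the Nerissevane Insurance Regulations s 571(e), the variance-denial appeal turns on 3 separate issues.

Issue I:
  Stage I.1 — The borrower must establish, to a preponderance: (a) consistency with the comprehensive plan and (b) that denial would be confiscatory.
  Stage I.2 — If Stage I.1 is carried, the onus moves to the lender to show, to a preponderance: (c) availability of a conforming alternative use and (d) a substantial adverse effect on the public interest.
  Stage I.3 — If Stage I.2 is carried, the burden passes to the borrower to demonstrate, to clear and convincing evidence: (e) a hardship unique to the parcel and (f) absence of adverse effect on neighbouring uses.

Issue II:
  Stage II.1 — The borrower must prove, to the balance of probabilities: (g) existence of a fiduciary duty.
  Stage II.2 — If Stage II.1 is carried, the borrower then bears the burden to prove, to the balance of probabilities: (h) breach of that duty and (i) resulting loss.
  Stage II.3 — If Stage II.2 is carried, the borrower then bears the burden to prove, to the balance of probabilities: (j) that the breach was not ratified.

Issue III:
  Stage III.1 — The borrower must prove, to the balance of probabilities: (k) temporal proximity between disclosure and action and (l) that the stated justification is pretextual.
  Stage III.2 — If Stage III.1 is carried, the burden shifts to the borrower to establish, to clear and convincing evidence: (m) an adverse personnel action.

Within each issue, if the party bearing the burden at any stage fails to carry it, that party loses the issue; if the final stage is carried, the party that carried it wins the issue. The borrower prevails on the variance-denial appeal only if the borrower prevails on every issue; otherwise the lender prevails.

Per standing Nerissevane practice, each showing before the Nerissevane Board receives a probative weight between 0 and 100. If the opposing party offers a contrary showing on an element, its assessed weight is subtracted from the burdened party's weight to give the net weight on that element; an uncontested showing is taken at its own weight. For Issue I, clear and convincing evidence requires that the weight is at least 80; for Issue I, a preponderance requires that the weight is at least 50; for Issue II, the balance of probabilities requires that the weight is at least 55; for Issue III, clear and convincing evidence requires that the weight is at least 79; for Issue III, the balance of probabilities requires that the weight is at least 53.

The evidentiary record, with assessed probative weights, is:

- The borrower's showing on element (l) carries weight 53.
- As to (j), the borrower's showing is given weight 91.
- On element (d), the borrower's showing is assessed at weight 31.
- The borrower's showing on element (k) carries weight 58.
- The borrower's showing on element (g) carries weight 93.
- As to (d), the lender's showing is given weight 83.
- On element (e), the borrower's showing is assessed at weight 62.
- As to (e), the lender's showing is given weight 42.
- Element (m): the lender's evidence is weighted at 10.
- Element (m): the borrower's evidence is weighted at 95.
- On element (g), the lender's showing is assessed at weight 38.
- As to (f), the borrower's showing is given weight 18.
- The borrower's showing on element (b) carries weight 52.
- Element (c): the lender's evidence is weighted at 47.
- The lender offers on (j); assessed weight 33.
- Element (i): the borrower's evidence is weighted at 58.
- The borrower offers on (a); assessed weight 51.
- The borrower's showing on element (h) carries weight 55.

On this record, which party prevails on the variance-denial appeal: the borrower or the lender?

— Issue I —
Stage I.1 — burden on borrower; standard: a preponderance (weight is at least 50).
    (a): 51 ≥ 50 [met]
    (b): 52 ≥ 50 [met]
  Stage I.1 carried; the burden shifts to the lender.
Stage I.2 — burden on lender; standard: a preponderance (weight is at least 50).
    (c): 47 < 50 [not met]
    (d): 83 − 31 = 52 ≥ 50 [met]
  Stage I.2 not carried; the lender fails its burden.
The analysis ends at Stage I.2; the borrower prevails on this issue.
— Issue II —
Stage II.1 (borrower, the balance of probabilities, weight is at least 55): (g) net 93−38=55 ≥ 55 — meets.
  Stage II.1 is satisfied; the borrower continues to bear the burden.
Stage II.2 (borrower, the balance of probabilities, weight is at least 55): (h) 55 ≥ 55 — meets; (i) 58 ≥ 55 — meets.
  Stage II.2 is satisfied; the borrower continues to bear the burden.
Stage II.3 (borrower, the balance of probabilities, weight is at least 55): (j) net 91−33=58 ≥ 55 — meets.
  Stage II.3 carried; the final stage is satisfied.
With every stage satisfied, the borrower prevails on this issue.
— Issue III —
Stage III.1 — burden on borrower; standard: the balance of probabilities (weight is at least 53).
    (k): 58 ≥ 53 [met]
    (l): 53 ≥ 53 [met]
  Stage III.1 is satisfied; the borrower continues to bear the burden.
Stage III.2 — burden on borrower; standard: clear and convincing evidence (weight is at least 79).
    (m): 95 − 10 = 85 ≥ 79 [met]
  All elements met at the final stage.
With every stage satisfied, the borrower prevails on this issue.
Per-issue: Issue I → borrower; Issue II → borrower; Issue III → borrower. The borrower must prevail on every issue; overall, the borrower prevails.

borrower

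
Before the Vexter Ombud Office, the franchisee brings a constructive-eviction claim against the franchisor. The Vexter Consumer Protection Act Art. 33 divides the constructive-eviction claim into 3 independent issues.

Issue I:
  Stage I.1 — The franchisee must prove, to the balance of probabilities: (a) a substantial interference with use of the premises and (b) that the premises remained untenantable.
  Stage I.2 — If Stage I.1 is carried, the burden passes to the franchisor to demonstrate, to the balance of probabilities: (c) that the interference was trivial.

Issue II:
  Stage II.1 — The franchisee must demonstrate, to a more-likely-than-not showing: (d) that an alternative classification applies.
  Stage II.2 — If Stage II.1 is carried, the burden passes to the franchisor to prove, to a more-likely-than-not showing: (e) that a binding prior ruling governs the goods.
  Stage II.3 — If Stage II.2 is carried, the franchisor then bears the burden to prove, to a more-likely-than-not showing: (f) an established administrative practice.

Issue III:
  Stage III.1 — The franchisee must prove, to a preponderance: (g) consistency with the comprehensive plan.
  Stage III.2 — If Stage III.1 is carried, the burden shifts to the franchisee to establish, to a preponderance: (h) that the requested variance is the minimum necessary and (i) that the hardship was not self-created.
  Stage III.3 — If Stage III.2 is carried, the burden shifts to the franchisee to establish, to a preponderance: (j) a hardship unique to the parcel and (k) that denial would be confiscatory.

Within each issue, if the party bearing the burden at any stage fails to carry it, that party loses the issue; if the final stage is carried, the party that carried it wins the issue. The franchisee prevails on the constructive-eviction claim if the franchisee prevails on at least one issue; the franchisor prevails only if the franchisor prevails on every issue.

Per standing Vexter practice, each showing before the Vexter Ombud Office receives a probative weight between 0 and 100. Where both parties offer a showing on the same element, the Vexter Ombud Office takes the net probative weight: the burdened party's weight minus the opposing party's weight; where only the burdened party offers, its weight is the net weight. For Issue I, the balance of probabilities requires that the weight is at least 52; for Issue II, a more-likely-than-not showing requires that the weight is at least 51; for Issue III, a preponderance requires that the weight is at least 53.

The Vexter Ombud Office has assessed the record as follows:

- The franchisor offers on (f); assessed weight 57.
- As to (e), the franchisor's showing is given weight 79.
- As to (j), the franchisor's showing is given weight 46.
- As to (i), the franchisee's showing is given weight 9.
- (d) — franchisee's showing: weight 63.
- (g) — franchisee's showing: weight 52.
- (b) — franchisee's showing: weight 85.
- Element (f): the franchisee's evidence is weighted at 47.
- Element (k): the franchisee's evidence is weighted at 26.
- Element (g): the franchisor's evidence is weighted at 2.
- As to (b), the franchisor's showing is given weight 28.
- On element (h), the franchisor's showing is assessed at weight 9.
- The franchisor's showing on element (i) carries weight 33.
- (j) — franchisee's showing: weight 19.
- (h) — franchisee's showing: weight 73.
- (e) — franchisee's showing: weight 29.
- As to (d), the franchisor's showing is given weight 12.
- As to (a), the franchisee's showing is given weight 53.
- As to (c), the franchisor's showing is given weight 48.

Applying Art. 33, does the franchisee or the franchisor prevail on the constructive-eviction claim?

— Issue I —
At Stage I.1 the franchisee must meet the balance of probabilities (weight is at least 52): on (a) the weight is 53, ≥ 52, so (a) meets the standard; on (b) the weight is 85 less the opposing 28 gives net 57, ≥ 52, so (b) meets the standard.
  Stage I.1 is satisfied; the onus moves to the franchisor.
At Stage I.2 the franchisor must meet the balance of probabilities (weight is at least 52): on (c) the weight is 48, < 52, so (c) does not meet the standard.
  Stage I.2 not carried; the franchisor fails its burden.
The analysis ends at Stage I.2; the franchisee prevails on this issue.
— Issue II —
At Stage II.1 the franchisee must meet a more-likely-than-not showing (weight is at least 51): on (d) the weight is 63 less the opposing 12 gives net 51, ≥ 51, so (d) meets the standard.
  All elements met. The burden passes to the franchisor.
At Stage II.2 the franchisor must meet a more-likely-than-not showing (weight is at least 51): on (e) the weight is 79 less the opposing 29 gives net 50, which does not reach 51, so (e) does not meet the standard.
  Stage II.2 not carried; the franchisor fails its burden.
So the franchisee prevails on this issue.
— Issue III —
Stage III.1 — burden on franchisee; standard: a preponderance (weight is at least 53).
    (g): 52 − 2 = 50 < 53 [not met]
  The franchisee does not carry Stage III.1.
The franchisor prevails on this issue.
Per-issue: Issue I → franchisee; Issue II → franchisee; Issue III → franchisor. The franchisee must prevail on at least one issue; overall, the franchisee prevails.

franchisee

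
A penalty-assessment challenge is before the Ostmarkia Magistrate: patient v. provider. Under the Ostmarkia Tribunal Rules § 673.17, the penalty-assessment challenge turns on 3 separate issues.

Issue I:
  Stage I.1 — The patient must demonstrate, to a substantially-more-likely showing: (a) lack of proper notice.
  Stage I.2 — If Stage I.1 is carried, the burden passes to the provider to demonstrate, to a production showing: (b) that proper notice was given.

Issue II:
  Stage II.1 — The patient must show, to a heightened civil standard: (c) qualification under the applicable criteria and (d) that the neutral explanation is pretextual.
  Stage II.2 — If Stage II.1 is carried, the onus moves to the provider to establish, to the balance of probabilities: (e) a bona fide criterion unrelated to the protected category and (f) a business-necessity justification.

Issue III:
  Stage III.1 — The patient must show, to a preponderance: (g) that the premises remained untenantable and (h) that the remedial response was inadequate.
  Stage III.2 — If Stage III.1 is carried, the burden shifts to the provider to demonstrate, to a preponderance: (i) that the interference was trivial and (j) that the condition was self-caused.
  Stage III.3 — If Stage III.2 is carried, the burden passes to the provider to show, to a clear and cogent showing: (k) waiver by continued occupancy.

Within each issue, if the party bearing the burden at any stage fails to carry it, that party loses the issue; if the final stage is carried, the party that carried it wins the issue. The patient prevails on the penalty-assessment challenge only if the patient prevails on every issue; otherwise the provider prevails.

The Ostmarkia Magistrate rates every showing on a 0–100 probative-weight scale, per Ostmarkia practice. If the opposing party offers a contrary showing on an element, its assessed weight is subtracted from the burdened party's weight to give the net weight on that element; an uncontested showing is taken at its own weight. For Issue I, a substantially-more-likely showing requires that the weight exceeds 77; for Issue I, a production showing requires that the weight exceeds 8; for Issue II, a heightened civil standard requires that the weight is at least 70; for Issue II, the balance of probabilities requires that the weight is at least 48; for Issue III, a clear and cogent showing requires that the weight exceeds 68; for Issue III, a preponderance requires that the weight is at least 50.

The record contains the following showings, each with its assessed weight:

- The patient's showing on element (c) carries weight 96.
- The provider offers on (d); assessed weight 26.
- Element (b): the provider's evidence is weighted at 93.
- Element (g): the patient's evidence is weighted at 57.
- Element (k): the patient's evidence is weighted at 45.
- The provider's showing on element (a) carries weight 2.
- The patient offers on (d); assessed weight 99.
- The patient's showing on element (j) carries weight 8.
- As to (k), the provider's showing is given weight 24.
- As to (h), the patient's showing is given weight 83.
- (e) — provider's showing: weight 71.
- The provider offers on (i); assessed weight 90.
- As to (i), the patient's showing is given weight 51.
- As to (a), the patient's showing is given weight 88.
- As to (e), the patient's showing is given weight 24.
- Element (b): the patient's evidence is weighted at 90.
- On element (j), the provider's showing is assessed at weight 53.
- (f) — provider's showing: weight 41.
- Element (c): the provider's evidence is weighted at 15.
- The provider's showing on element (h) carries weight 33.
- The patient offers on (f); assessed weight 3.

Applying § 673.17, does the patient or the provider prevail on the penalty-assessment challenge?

patient

— Issue I —
Stage I.1 — burden on patient; standard: a substantially-more-likely showing (weight exceeds 77).
    (a): 88 − 2 = 86 > 77 [met]
  Stage I.1 carried; the burden shifts to the provider.
Stage I.2 — burden on provider; standard: a production showing (weight exceeds 8).
    (b): 93 − 90 = 3 ≤ 8 [not met]
  The provider does not carry Stage I.2.
The patient prevails on this issue.
— Issue II —
Stage II.1 — burden on patient; standard: a heightened civil standard (weight is at least 70).
    (c): 96 − 15 = 81 ≥ 70 [met]
    (d): 99 − 26 = 73 ≥ 70 [met]
  Stage II.1 carried; the burden shifts to the provider.
Stage II.2 — burden on provider; standard: the balance of probabilities (weight is at least 48).
    (e): 71 − 24 = 47 < 48 [not met]
    (f): 41 − 3 = 38 < 48 [not met]
  Not every element is met, so the provider fails to carry Stage II.2.
The analysis ends at Stage II.2; the patient prevails on this issue.
— Issue III —
At Stage III.1 the patient must meet a preponderance (weight is at least 50): on (g) the weight is 57, which does reach 50, so (g) meets the standard; on (h) the weight is 83 less the opposing 33 gives net 50, ≥ 50, so (h) meets the standard.
  Stage III.1 carried; the burden shifts to the provider.
At Stage III.2 the provider must meet a preponderance (weight is at least 50): on (i) the weight is 90 less the opposing 51 gives net 39, which does not reach 50, so (i) does not meet the standard; on (j) the weight is 53 less the opposing 8 gives net 45, which does not reach 50, so (j) does not meet the standard.
  The provider does not carry Stage III.2.
So the patient prevails on this issue.
Per-issue: Issue I → patient; Issue II → patient; Issue III → patient. The patient must prevail on every issue; overall, the patient prevails.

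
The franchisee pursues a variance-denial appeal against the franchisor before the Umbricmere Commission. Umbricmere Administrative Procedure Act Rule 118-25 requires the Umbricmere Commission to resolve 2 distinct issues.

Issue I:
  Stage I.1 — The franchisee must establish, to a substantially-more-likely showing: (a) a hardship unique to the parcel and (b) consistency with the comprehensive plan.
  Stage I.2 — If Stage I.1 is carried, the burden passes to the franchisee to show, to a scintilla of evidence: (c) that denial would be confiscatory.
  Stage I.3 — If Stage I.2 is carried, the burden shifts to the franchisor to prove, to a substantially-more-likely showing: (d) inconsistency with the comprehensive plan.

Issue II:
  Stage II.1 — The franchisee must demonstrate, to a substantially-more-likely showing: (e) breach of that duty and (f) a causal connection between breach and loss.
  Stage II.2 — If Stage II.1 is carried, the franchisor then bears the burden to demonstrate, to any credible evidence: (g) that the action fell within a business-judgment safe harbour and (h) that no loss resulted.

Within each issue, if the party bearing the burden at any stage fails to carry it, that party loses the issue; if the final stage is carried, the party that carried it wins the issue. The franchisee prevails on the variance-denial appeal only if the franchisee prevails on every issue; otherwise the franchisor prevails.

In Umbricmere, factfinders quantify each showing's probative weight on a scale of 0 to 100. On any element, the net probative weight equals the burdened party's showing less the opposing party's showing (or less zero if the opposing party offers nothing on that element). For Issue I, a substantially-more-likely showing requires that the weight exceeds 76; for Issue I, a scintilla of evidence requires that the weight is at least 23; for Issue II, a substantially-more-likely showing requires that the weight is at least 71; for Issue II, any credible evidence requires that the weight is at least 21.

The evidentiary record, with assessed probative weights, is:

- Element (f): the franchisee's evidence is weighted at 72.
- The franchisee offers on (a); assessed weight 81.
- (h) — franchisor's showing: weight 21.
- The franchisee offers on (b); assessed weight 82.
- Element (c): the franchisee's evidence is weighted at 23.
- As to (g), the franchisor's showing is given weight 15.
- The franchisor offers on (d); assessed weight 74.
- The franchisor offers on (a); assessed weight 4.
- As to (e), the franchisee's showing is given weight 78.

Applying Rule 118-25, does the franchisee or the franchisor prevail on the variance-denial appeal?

franchisee

— Issue I —
At Stage I.1 the franchisee must meet a substantially-more-likely showing (weight exceeds 76): on (a) the weight is 81 less the opposing 4 gives net 77, which does exceed 76, so (a) meets the standard; on (b) the weight is 82, which does exceed 76, so (b) meets the standard.
  Stage I.1 is satisfied; the franchisee continues to bear the burden.
At Stage I.2 the franchisee must meet a scintilla of evidence (weight is at least 23): on (c) the weight is 23, ≥ 23, so (c) meets the standard.
  All elements met. The burden passes to the franchisor.
At Stage I.3 the franchisor must meet a substantially-more-likely showing (weight exceeds 76): on (d) the weight is 74, ≤ 76, so (d) does not meet the standard.
  Not every element is met, so the franchisor fails to carry Stage I.3.
So the franchisee prevails on this issue.
— Issue II —
Stage II.1 — burden on franchisee; standard: a substantially-more-likely showing (weight is at least 71).
    (e): 78 ≥ 71 [met]
    (f): 72 ≥ 71 [met]
  Stage II.1 is satisfied; the onus moves to the franchisor.
Stage II.2 — burden on franchisor; standard: any credible evidence (weight is at least 21).
    (g): 15 < 21 [not met]
    (h): 21 ≥ 21 [met]
  Stage II.2 not carried; the franchisor fails its burden.
So the franchisee prevails on this issue.
Per-issue: Issue I → franchisee; Issue II → franchisee. The franchisee must prevail on every issue; overall, the franchisee prevails.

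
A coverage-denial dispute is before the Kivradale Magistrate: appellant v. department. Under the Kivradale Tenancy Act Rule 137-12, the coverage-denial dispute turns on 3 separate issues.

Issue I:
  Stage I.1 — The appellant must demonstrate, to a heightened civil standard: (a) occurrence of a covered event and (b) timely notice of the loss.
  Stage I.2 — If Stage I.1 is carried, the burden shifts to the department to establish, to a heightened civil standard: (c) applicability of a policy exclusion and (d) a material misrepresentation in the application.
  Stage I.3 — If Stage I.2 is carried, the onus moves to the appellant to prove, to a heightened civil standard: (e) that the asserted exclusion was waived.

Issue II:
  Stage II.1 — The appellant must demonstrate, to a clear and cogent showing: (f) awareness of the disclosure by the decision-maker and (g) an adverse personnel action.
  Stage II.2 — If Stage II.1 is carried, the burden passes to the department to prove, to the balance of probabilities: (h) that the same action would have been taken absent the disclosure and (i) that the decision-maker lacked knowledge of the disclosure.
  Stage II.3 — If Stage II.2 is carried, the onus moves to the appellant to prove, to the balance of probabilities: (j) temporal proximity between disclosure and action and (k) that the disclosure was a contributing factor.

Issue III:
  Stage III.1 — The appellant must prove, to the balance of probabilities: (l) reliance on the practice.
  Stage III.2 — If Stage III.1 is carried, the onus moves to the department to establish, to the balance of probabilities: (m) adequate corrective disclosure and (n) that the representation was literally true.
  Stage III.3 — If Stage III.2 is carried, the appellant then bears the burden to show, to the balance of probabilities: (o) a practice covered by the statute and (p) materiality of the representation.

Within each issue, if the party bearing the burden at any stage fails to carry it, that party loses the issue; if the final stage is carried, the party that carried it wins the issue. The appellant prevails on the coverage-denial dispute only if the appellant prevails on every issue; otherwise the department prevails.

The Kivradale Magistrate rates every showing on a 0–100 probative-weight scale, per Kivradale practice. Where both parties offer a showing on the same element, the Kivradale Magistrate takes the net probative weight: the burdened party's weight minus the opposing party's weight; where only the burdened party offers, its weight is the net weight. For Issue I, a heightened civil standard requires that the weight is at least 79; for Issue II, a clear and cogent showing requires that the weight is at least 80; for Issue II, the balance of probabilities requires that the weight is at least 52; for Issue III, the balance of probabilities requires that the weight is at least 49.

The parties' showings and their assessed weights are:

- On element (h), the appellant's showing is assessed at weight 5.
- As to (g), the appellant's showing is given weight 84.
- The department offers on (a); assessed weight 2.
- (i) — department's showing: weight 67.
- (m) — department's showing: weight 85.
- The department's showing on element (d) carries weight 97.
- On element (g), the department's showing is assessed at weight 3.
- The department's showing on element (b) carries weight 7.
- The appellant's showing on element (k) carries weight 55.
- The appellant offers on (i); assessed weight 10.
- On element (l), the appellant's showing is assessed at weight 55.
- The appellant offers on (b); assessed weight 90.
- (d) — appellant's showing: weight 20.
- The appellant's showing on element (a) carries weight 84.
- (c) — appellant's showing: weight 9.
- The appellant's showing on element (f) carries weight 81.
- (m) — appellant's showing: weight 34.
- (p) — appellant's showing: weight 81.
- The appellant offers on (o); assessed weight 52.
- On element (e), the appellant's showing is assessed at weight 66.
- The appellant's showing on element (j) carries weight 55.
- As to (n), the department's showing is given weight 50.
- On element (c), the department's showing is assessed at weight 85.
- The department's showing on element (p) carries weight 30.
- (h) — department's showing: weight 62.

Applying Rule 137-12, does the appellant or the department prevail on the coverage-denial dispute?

appellant

— Issue I —
At Stage I.1 the appellant must meet a heightened civil standard (weight is at least 79): on (a) the weight is 84 less the opposing 2 gives net 82, which does reach 79, so (a) meets the standard; on (b) the weight is 90 less the opposing 7 gives net 83, which does reach 79, so (b) meets the standard.
  Stage I.1 is satisfied; the onus moves to the department.
At Stage I.2 the department must meet a heightened civil standard (weight is at least 79): on (c) the weight is 85 less the opposing 9 gives net 76, < 79, so (c) does not meet the standard; on (d) the weight is 97 less the opposing 20 gives net 77, < 79, so (d) does not meet the standard.
  Not every element is met, so the department fails to carry Stage I.2.
The analysis ends at Stage I.2; the appellant prevails on this issue.
— Issue II —
At Stage II.1 the appellant must meet a clear and cogent showing (weight is at least 80): on (f) the weight is 81, which does reach 80, so (f) meets the standard; on (g) the weight is 84 less the opposing 3 gives net 81, which does reach 80, so (g) meets the standard.
  Stage II.1 is satisfied; the onus moves to the department.
At Stage II.2 the department must meet the balance of probabilities (weight is at least 52): on (h) the weight is 62 less the opposing 5 gives net 57, which does reach 52, so (h) meets the standard; on (i) the weight is 67 less the opposing 10 gives net 57, ≥ 52, so (i) meets the standard.
  Stage II.2 is satisfied; the onus moves to the appellant.
At Stage II.3 the appellant must meet the balance of probabilities (weight is at least 52): on (j) the weight is 55, ≥ 52, so (j) meets the standard; on (k) the weight is 55, ≥ 52, so (k) meets the standard.
  All elements met at the final stage.
All stages carried — the appellant prevails on this issue.
— Issue III —
Stage III.1 (appellant, the balance of probabilities, weight is at least 49): (l) 55 ≥ 49 — meets.
  All elements met. The burden passes to the department.
Stage III.2 (department, the balance of probabilities, weight is at least 49): (m) net 85−34=51 ≥ 49 — meets; (n) 50 ≥ 49 — meets.
  Stage III.2 is satisfied; the onus moves to the appellant.
Stage III.3 (appellant, the balance of probabilities, weight is at least 49): (o) 52 ≥ 49 — meets; (p) net 81−30=51 ≥ 49 — meets.
  The appellant carries the last stage.
With every stage satisfied, the appellant prevails on this issue.
Per-issue: Issue I → appellant; Issue II → appellant; Issue III → appellant. The appellant must prevail on every issue; overall, the appellant prevails.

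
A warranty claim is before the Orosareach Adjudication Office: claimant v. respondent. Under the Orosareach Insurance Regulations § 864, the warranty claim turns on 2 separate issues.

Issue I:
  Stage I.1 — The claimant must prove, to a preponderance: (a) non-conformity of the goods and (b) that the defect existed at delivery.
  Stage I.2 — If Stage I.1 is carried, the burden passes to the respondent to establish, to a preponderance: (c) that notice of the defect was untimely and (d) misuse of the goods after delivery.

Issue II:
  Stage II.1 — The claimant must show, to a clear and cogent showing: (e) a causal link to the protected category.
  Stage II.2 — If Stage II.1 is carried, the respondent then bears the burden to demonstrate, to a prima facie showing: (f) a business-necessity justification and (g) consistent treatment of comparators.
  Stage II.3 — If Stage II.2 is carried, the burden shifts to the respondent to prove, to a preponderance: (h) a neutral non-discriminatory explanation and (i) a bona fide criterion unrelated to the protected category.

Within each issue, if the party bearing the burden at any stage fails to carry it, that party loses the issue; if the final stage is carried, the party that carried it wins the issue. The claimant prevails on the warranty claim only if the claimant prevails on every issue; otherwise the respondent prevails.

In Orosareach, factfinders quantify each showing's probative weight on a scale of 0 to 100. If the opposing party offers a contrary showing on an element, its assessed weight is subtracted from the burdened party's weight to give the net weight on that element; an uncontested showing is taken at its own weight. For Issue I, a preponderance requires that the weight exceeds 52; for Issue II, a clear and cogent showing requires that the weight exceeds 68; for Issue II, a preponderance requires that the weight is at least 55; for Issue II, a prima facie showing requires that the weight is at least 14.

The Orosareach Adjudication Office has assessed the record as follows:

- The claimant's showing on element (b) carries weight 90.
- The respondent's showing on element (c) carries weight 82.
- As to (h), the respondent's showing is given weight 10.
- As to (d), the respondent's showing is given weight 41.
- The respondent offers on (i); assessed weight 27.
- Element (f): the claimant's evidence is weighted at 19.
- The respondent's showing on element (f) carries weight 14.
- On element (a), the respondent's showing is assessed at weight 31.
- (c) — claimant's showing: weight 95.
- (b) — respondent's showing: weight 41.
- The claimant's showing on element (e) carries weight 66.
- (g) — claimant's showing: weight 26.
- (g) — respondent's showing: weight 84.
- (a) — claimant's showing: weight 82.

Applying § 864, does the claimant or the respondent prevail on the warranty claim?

respondent

— Issue I —
Stage I.1 (claimant, a preponderance, weight exceeds 52): (a) net 82−31=51 ≤ 52 — fails; (b) net 90−41=49 ≤ 52 — fails.
  The claimant does not carry Stage I.1.
So the respondent prevails on this issue.
— Issue II —
At Stage II.1 the claimant must meet a clear and cogent showing (weight exceeds 68): on (e) the weight is 66, ≤ 68, so (e) does not meet the standard.
  Stage II.1 not carried; the claimant fails its burden.
The analysis ends at Stage II.1; the respondent prevails on this issue.
Per-issue: Issue I → respondent; Issue II → respondent. The claimant must prevail on every issue; overall, the respondent prevails.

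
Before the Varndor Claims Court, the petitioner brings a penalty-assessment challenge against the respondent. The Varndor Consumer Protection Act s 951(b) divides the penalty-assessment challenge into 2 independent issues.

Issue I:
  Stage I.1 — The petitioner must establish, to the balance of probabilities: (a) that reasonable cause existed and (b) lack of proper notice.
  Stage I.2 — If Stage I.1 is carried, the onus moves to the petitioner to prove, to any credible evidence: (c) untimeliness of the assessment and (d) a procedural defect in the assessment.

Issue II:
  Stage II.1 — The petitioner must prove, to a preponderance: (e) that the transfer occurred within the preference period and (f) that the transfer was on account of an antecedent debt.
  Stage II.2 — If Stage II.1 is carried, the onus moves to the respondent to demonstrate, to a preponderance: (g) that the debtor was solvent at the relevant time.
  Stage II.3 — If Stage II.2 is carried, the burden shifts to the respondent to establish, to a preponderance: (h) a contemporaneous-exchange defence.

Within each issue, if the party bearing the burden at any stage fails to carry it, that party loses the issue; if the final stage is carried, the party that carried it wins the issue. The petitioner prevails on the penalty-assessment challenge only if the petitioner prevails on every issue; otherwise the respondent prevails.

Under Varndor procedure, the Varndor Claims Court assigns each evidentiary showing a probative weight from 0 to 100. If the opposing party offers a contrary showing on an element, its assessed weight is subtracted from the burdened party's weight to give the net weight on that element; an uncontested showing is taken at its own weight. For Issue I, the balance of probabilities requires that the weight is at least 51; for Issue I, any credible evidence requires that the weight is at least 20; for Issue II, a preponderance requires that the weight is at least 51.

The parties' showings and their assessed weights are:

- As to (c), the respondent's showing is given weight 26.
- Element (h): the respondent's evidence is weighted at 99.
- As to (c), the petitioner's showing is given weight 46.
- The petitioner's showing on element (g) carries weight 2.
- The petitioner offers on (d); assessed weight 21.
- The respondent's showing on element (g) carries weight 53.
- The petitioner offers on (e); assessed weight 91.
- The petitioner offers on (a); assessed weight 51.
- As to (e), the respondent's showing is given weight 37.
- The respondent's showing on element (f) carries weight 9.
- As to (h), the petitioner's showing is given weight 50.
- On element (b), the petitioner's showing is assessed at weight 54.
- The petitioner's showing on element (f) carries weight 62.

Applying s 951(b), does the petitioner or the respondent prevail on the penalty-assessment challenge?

— Issue I —
Stage I.1 (petitioner, the balance of probabilities, weight is at least 51): (a) 51 ≥ 51 — meets; (b) 54 ≥ 51 — meets.
  Stage I.1 is satisfied; the petitioner continues to bear the burden.
Stage I.2 (petitioner, any credible evidence, weight is at least 20): (c) net 46−26=20 ≥ 20 — meets; (d) 21 ≥ 20 — meets.
  Stage I.2 carried; the final stage is satisfied.
With every stage satisfied, the petitioner prevails on this issue.
— Issue II —
Stage II.1 (petitioner, a preponderance, weight is at least 51): (e) net 91−37=54 ≥ 51 — meets; (f) net 62−9=53 ≥ 51 — meets.
  Stage II.1 is satisfied; the onus moves to the respondent.
Stage II.2 (respondent, a preponderance, weight is at least 51): (g) net 53−2=51 ≥ 51 — meets.
  All elements met. The respondent retains the burden for Stage II.3.
Stage II.3 (respondent, a preponderance, weight is at least 51): (h) net 99−50=49 < 51 — fails.
  Not every element is met, so the respondent fails to carry Stage II.3.
So the petitioner prevails on this issue.
Per-issue: Issue I → petitioner; Issue II → petitioner. The petitioner must prevail on every issue; overall, the petitioner prevails.

petitioner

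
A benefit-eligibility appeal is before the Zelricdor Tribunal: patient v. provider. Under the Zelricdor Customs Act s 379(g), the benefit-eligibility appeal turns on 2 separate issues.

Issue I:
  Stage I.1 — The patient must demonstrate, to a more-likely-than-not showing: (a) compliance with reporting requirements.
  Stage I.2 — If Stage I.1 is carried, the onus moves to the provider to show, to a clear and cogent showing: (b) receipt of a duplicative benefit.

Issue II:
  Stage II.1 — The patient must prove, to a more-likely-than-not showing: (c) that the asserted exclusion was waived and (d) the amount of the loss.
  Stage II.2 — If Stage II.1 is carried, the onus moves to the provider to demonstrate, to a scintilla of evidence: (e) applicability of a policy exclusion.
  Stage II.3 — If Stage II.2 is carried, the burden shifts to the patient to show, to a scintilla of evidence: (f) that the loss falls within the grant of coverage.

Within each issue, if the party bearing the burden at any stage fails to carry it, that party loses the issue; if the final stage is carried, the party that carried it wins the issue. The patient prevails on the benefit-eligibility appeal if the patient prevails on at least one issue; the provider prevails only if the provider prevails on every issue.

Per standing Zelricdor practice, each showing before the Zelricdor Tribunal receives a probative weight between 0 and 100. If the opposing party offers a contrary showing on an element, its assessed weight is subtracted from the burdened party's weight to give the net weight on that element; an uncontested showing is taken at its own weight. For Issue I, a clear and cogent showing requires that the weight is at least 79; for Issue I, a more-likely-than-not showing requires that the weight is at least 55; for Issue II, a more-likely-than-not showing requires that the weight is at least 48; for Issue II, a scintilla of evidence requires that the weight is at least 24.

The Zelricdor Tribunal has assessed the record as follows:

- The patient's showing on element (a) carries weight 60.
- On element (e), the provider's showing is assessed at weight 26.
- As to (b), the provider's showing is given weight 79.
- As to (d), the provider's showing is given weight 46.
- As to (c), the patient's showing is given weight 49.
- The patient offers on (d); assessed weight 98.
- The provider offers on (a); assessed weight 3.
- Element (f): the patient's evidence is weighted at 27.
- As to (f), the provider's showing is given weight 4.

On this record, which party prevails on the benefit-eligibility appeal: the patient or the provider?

provider

— Issue I —
Stage I.1 — burden on patient; standard: a more-likely-than-not showing (weight is at least 55).
    (a): 60 − 3 = 57 ≥ 55 [met]
  Stage I.1 is satisfied; the onus moves to the provider.
Stage I.2 — burden on provider; standard: a clear and cogent showing (weight is at least 79).
    (b): 79 ≥ 79 [met]
  All elements met at the final stage.
All stages carried — the provider prevails on this issue.
— Issue II —
Stage II.1 (patient, a more-likely-than-not showing, weight is at least 48): (c) 49 ≥ 48 — meets; (d) net 98−46=52 ≥ 48 — meets.
  All elements met. The burden passes to the provider.
Stage II.2 (provider, a scintilla of evidence, weight is at least 24): (e) 26 ≥ 24 — meets.
  The provider carries Stage II.2; the patient now bears the burden.
Stage II.3 (patient, a scintilla of evidence, weight is at least 24): (f) net 27−4=23 < 24 — fails.
  The patient does not carry Stage II.3.
So the provider prevails on this issue.
Per-issue: Issue I → provider; Issue II → provider. The patient must prevail on at least one issue; overall, the provider prevails.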